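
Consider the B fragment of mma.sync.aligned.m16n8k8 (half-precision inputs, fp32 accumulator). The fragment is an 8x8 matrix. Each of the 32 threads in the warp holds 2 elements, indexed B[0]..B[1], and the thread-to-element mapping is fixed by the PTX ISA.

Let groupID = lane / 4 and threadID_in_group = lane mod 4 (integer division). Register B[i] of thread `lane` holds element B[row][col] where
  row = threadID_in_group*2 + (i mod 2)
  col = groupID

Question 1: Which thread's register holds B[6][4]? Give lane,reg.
19,0

c: 4->gid=4  r: 6->tid=3,i&1=0
L=4*4+3=19  i=0=0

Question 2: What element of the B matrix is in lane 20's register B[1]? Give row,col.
20: gr=5,th=0
[1] (0*2+1,5) = (1,5)

1,5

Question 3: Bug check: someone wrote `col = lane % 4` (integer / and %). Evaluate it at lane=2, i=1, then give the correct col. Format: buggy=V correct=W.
`lane % 4`[2,1]->2
lane 2->2/4=0, 2 mod 4=2
i=1  r:2·2+1->5  c:0
col: 2 vs 0

buggy=2 correct=0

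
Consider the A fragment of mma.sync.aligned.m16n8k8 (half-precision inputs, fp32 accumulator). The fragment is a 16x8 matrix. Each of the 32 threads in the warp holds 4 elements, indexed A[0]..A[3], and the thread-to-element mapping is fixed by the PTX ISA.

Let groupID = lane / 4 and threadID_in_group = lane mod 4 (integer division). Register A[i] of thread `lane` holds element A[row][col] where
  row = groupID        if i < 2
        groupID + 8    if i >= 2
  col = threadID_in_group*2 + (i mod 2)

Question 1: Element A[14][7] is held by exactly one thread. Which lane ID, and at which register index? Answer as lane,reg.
27,3

r=14⇒gr=6,Rb=1  c=7⇒th=3,odd=1
L=6*4+3=27  i=1*2+1=3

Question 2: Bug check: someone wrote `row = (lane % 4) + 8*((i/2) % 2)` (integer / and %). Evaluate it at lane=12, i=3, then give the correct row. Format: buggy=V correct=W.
buggy=8 correct=11

`(lane % 4) + 8*((i/2) % 2)`[12,3]=>8
L=12=>grp=12>>2=3, tig=12&3=0
[3]=>row 3+8=11  col 0·2+1=1
row: 8 vs 11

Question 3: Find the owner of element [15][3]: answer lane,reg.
29,3

r=15→G=7,rhi=1  c=3→T=1,p=1
L=7*4+1=29  i=1*2+1=3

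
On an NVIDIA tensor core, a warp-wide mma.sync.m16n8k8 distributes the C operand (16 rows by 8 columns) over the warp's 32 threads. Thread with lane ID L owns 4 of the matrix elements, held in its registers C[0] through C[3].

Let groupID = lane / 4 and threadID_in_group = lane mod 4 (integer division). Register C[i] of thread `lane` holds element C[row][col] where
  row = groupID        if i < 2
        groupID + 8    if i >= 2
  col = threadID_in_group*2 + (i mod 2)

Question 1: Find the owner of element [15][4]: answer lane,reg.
30,2

r: 15->gid=7,r8=1  c: 4->tid=2,i&1=0
L=7*4+2=30  i=1*2+0=2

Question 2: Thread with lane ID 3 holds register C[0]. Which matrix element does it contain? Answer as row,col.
0,6

lane 3=>3/4=0, 3 mod 4=3
i=0  r:0+0=>0  c:2·3+0=>6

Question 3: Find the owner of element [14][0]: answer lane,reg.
r=14→G=6,rhi=1  c=0→T=0,p=0
L=6*4+0=24  i=1*2+0=2

24,2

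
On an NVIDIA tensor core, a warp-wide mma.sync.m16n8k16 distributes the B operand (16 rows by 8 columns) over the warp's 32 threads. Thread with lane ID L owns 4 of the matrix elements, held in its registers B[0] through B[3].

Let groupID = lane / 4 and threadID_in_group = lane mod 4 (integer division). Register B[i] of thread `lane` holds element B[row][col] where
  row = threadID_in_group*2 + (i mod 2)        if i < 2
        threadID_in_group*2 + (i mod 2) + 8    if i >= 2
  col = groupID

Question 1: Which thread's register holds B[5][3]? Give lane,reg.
c: 3->gid=3  r: 5->r8=0,tid=2,i&1=1
L=3*4+2=14  i=0*2+1=1

14,1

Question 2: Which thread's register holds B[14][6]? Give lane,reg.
27,2

c:6=>grp=6  r:14=>rB=1,tig=3,lo=0
L=6*4+3=27  i=1*2+0=2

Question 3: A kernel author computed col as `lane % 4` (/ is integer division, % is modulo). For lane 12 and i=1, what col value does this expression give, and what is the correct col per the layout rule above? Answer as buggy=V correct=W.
buggy=0 correct=3

`lane % 4`[12,1]=>0
12: grp=3,tig=0
[1] (0*2+1+0,3) = (1,3)
col: 0 vs 3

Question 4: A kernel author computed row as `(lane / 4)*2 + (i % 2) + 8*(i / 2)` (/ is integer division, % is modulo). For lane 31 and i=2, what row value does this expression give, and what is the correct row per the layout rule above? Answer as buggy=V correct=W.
`(lane / 4)*2 + (i % 2) + 8*(i / 2)`[31,2]→22
lane 31→31/4=7, 31 mod 4=3
i=2  r:2·3+0+8→14  c:7
row: 22 vs 14

buggy=22 correct=14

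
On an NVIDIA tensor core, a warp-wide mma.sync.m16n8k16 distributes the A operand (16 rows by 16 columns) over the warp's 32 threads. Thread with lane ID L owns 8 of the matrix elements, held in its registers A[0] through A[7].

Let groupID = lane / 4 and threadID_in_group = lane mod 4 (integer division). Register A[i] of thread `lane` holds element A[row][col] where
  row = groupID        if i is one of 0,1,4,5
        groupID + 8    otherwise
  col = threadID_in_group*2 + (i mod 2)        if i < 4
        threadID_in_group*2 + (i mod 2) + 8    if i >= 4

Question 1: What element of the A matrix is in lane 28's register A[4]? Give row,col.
7,8

lane 28=>28/4=7, 28 mod 4=0
i=4  r:7+0=>7  c:2·0+0+8=>8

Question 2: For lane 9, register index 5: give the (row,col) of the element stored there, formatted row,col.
lane 9: grp=2 (9/4), tig=1 (9%4)
i=5: r=2+0=2, c=1*2+1+8=11

2,11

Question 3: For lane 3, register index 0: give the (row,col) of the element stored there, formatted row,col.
0,6

lane 3: G=0 (3/4), T=3 (3%4)
i=0: r=0+0=0, c=3*2+0+0=6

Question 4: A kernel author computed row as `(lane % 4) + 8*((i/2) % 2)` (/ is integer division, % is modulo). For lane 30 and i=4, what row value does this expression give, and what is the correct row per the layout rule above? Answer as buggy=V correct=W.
buggy=2 correct=7

`(lane % 4) + 8*((i/2) % 2)`[30,4]⇒2
L=30⇒gr=30>>2=7, th=30&3=2
[4]⇒row 7+0=7  col 2·2+0+8=12
row: 2 vs 7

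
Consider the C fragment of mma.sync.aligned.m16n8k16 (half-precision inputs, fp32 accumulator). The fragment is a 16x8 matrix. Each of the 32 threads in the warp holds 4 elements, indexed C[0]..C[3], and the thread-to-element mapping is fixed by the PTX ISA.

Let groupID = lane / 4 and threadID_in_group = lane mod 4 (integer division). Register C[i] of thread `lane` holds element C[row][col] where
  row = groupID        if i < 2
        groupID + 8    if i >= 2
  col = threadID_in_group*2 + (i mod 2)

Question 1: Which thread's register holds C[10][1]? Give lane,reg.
8,3

r:10=>grp=2,rB=1  c:1=>tig=0,lo=1
L=2*4+0=8  i=1*2+1=3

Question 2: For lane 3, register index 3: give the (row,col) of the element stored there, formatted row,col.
lane 3: grp=0 (3/4), tig=3 (3%4)
i=3: r=0+8=8, c=3*2+1=7

8,7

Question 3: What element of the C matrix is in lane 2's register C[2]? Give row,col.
L=2->g=2>>2=0, t=2&3=2
[2]->row 0+8=8  col 2·2+0=4

8,4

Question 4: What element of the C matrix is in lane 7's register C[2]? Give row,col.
lane 7=>7/4=1, 7 mod 4=3
i=2  r:1+8=>9  c:2·3+0=>6

9,6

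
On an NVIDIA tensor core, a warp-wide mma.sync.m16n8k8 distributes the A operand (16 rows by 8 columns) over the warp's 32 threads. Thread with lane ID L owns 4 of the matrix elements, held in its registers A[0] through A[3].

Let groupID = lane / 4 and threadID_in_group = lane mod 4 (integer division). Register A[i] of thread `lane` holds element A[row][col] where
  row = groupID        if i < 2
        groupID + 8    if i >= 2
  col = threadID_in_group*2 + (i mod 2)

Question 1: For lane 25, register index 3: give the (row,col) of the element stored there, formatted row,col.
lane 25: g=6 (25/4), t=1 (25%4)
i=3: r=6+8=14, c=1*2+1=3

14,3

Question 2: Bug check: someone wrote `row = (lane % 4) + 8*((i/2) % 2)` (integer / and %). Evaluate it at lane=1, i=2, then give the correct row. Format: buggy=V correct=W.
buggy=9 correct=8

`(lane % 4) + 8*((i/2) % 2)`[1,2]->9
1: gid=0,tid=1
[2] (0+8,1*2+0) = (8,2)
row: 9 vs 8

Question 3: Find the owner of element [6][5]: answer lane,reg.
r=6->g=6,rb=0  c=5->t=2,b0=1
L=6*4+2=26  i=0*2+1=1

26,1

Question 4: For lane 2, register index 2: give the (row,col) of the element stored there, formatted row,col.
L=2=>grp=2>>2=0, tig=2&3=2
[2]=>row 0+8=8  col 2·2+0=4

8,4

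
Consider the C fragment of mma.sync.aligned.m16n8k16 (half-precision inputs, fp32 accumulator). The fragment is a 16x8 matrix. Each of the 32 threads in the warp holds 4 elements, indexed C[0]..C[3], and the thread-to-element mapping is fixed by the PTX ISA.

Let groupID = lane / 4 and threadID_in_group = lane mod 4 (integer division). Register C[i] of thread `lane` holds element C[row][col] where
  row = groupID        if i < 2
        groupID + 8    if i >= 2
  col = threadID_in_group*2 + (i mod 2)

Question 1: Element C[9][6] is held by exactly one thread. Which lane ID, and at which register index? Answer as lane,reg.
r=9->g=1,rb=1  c=6->t=3,b0=0
L=1*4+3=7  i=1*2+0=2

7,2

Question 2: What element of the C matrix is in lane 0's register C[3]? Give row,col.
lane 0: g=0 (0/4), t=0 (0%4)
i=3: r=0+8=8, c=0*2+1=1

8,1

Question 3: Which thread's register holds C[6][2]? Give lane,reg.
25,0

r=6⇒gr=6,Rb=0  c=2⇒th=1,odd=0
L=6*4+1=25  i=0*2+0=0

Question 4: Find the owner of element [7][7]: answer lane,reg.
r: 7->gid=7,r8=0  c: 7->tid=3,i&1=1
L=7*4+3=31  i=0*2+1=1

31,1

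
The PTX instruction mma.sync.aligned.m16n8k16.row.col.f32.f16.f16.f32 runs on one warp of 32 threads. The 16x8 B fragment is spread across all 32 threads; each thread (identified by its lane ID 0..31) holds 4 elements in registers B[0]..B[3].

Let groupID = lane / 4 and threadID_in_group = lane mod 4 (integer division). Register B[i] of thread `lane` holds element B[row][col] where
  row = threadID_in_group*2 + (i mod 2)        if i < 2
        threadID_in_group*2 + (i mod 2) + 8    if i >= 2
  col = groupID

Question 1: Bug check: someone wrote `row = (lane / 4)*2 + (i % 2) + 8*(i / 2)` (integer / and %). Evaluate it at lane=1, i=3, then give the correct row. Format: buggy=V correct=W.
buggy=9 correct=11

`(lane / 4)*2 + (i % 2) + 8*(i / 2)`[1,3]->9
L=1->g=1>>2=0, t=1&3=1
[3]->row 1·2+1+8=11  col g=0
row: 9 vs 11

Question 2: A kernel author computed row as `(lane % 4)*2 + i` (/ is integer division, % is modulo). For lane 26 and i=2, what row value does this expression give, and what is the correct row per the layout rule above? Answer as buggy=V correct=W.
`(lane % 4)*2 + i`[26,2]->6
lane 26->26/4=6, 26 mod 4=2
i=2  r:2·2+0+8->12  c:6
row: 6 vs 12

buggy=6 correct=12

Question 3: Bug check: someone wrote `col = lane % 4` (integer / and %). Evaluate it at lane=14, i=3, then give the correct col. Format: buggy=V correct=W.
buggy=2 correct=3

`lane % 4`[14,3]⇒2
L=14⇒gr=14>>2=3, th=14&3=2
[3]⇒row 2·2+1+8=13  col gr=3
col: 2 vs 3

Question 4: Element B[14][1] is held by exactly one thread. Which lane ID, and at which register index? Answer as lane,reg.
c=1→G=1  r=14→rhi=1,T=3,p=0
L=1*4+3=7  i=1*2+0=2

7,2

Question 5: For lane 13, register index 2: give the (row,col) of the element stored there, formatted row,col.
10,3

13: g=3,t=1
[2] (1*2+0+8,3) = (10,3)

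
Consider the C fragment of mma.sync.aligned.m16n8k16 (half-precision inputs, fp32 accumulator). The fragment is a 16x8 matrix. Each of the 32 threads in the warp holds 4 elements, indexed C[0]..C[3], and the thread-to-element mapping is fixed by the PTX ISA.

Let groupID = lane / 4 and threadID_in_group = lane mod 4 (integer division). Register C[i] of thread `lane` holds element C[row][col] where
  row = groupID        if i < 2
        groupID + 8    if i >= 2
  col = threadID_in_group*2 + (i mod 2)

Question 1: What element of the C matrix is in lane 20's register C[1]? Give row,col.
5,1

20: gid=5,tid=0
[1] (5+0,0*2+1) = (5,1)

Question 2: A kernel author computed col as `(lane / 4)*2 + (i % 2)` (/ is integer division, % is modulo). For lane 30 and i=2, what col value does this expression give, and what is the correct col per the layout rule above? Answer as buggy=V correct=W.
buggy=14 correct=4

`(lane / 4)*2 + (i % 2)`[30,2]=>14
L=30=>grp=30>>2=7, tig=30&3=2
[2]=>row 7+8=15  col 2·2+0=4
col: 14 vs 4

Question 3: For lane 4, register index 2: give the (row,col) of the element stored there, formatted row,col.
9,0

L=4⇒gr=4>>2=1, th=4&3=0
[2]⇒row 1+8=9  col 0·2+0=0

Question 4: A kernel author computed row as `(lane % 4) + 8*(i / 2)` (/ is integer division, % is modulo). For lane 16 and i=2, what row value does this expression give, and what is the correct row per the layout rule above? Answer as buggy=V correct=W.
`(lane % 4) + 8*(i / 2)`[16,2]->8
lane 16->16/4=4, 16 mod 4=0
i=2  r:4+8->12  c:2·0+0->0
row: 8 vs 12

buggy=8 correct=12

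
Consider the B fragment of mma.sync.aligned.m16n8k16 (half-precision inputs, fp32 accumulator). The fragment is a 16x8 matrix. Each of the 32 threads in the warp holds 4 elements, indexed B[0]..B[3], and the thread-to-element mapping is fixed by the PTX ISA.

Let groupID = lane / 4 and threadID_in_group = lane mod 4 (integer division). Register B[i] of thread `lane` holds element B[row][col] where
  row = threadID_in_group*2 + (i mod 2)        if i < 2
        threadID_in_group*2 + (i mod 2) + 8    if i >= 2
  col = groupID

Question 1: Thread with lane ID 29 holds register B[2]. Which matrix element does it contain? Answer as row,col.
lane 29⇒29/4=7, 29 mod 4=1
i=2  r:2·1+0+8⇒10  c:7

10,7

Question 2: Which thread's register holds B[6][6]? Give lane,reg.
c=6->g=6  r=6->rb=0,t=3,b0=0
L=6*4+3=27  i=0*2+0=0

27,0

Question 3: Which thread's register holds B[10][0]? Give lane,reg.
c=0->g=0  r=10->rb=1,t=1,b0=0
L=0*4+1=1  i=1*2+0=2

1,2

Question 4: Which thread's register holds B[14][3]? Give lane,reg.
15,2

c=3⇒gr=3  r=14⇒Rb=1,th=3,odd=0
L=3*4+3=15  i=1*2+0=2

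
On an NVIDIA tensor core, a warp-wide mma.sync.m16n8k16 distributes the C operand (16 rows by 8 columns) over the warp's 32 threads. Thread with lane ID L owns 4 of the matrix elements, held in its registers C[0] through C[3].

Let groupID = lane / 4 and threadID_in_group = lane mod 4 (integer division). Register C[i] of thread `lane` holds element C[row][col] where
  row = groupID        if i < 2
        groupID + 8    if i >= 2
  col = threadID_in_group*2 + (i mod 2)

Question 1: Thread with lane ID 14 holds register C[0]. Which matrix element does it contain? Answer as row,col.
3,4

L=14->gid=14>>2=3, tid=14&3=2
[0]->row 3+0=3  col 2·2+0=4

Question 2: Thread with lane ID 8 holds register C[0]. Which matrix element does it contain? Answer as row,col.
lane 8⇒8/4=2, 8 mod 4=0
i=0  r:2+0⇒2  c:2·0+0⇒0

2,0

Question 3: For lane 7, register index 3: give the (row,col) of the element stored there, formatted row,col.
9,7

7: g=1,t=3
[3] (1+8,3*2+1) = (9,7)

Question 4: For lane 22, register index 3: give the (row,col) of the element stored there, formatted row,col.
22: gr=5,th=2
[3] (5+8,2*2+1) = (13,5)

13,5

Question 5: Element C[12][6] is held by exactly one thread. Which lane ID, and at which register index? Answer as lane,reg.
19,2

r=12⇒gr=4,Rb=1  c=6⇒th=3,odd=0
L=4*4+3=19  i=1*2+0=2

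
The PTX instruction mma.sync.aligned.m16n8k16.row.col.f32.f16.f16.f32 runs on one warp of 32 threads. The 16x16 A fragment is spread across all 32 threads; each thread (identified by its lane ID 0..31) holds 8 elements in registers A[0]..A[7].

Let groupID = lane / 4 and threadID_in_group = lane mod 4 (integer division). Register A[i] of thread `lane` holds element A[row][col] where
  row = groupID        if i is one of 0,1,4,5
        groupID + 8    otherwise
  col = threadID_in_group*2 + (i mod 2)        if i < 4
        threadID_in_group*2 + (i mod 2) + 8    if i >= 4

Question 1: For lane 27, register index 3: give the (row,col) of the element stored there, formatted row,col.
14,7

27: gr=6,th=3
[3] (6+8,3*2+1+0) = (14,7)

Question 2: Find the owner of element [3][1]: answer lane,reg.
12,1

r=3->g=3,rb=0  c=1->cb=0,t=0,b0=1
L=3*4+0=12  i=0*4+0*2+1=1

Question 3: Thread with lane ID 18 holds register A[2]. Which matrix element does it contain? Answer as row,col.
12,4

L=18->gid=18>>2=4, tid=18&3=2
[2]->row 4+8=12  col 2·2+0+0=4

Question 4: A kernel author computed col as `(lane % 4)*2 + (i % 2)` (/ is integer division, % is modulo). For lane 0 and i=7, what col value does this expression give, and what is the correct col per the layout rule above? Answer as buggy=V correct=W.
buggy=1 correct=9

`(lane % 4)*2 + (i % 2)`[0,7]->1
lane 0->0/4=0, 0 mod 4=0
i=7  r:0+8->8  c:2·0+1+8->9
col: 1 vs 9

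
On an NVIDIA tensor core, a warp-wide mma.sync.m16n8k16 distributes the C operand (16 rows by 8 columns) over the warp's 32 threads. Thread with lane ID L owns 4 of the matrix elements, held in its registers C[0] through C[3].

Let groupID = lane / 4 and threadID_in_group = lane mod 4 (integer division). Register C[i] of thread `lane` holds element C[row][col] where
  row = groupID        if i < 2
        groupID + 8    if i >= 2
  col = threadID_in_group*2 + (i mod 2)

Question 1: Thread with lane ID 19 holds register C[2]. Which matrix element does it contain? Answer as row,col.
12,6

19: g=4,t=3
[2] (4+8,3*2+0) = (12,6)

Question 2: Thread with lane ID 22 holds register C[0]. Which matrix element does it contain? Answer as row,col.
lane 22: grp=5 (22/4), tig=2 (22%4)
i=0: r=5+0=5, c=2*2+0=4

5,4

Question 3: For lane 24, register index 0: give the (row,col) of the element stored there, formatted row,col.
24: grp=6,tig=0
[0] (6+0,0*2+0) = (6,0)

6,0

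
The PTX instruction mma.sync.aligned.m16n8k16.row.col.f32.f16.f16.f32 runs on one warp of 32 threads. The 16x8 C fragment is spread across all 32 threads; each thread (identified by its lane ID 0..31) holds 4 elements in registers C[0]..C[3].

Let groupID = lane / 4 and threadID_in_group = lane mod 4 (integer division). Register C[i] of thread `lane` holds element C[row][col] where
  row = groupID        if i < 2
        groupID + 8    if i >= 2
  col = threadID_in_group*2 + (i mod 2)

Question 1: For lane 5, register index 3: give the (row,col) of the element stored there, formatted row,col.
5: G=1,T=1
[3] (1+8,1*2+1) = (9,3)

9,3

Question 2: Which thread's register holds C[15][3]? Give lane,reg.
29,3

r=15⇒gr=7,Rb=1  c=3⇒th=1,odd=1
L=7*4+1=29  i=1*2+1=3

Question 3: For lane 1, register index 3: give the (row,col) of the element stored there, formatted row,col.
1: gid=0,tid=1
[3] (0+8,1*2+1) = (8,3)

8,3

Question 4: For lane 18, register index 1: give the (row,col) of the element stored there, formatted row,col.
L=18->gid=18>>2=4, tid=18&3=2
[1]->row 4+0=4  col 2·2+1=5

4,5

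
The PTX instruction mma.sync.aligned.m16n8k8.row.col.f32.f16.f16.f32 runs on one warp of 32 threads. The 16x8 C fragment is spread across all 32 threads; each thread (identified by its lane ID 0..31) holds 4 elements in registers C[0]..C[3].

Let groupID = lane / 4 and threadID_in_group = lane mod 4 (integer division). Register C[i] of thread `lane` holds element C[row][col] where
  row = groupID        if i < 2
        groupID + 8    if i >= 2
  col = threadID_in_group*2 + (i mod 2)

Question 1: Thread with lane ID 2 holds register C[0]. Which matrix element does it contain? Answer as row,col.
lane 2=>2/4=0, 2 mod 4=2
i=0  r:0+0=>0  c:2·2+0=>4

0,4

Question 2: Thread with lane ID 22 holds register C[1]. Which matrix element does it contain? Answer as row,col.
L=22→G=22>>2=5, T=22&3=2
[1]→row 5+0=5  col 2·2+1=5

5,5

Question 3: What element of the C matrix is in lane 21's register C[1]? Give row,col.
5,3

21: G=5,T=1
[1] (5+0,1*2+1) = (5,3)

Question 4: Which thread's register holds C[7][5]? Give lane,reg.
r=7->g=7,rb=0  c=5->t=2,b0=1
L=7*4+2=30  i=0*2+1=1

30,1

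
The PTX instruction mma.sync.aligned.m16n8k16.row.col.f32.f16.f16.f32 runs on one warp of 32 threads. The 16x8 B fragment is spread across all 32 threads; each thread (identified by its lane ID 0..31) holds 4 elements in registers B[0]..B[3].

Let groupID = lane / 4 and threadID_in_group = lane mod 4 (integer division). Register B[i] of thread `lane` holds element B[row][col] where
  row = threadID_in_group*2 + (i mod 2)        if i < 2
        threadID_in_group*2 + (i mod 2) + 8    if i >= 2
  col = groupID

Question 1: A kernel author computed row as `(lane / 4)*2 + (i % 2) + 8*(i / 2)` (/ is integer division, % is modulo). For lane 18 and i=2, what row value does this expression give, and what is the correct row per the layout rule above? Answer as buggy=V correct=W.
buggy=16 correct=12

`(lane / 4)*2 + (i % 2) + 8*(i / 2)`[18,2]⇒16
18: gr=4,th=2
[2] (2*2+0+8,4) = (12,4)
row: 16 vs 12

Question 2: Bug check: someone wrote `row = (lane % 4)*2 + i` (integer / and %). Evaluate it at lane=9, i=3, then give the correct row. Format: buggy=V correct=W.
buggy=5 correct=11

`(lane % 4)*2 + i`[9,3]->5
lane 9->9/4=2, 9 mod 4=1
i=3  r:2·1+1+8->11  c:2
row: 5 vs 11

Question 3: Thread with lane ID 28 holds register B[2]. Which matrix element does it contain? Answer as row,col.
8,7

lane 28: gid=7 (28/4), tid=0 (28%4)
i=2: r=0*2+0+8=8, c=gid=7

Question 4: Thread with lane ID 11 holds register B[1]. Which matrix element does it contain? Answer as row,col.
lane 11->11/4=2, 11 mod 4=3
i=1  r:2·3+1+0->7  c:2

7,2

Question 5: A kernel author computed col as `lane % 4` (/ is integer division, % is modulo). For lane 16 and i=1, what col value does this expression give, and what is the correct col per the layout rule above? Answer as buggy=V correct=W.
buggy=0 correct=4

`lane % 4`[16,1]=>0
lane 16=>16/4=4, 16 mod 4=0
i=1  r:2·0+1+0=>1  c:4
col: 0 vs 4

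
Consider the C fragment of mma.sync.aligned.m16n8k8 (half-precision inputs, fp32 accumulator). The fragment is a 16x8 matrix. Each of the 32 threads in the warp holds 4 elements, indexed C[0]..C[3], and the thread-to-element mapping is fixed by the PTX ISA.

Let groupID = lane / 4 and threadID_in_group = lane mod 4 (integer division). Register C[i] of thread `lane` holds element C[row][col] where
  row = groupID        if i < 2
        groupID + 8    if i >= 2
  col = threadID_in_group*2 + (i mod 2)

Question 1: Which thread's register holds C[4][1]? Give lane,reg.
16,1

r=4→G=4,rhi=0  c=1→T=0,p=1
L=4*4+0=16  i=0*2+1=1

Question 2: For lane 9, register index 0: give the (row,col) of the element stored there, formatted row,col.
2,2

9: gr=2,th=1
[0] (2+0,1*2+0) = (2,2)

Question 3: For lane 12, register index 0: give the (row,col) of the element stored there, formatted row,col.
3,0

L=12⇒gr=12>>2=3, th=12&3=0
[0]⇒row 3+0=3  col 0·2+0=0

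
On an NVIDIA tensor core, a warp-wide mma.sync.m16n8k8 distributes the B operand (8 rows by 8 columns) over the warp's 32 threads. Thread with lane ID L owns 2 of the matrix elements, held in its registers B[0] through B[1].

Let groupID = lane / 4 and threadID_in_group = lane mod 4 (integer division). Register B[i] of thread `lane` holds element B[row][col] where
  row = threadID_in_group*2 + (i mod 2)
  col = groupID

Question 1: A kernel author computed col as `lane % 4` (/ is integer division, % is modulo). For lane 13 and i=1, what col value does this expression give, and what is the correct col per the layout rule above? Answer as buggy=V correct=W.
`lane % 4`[13,1]->1
lane 13->13/4=3, 13 mod 4=1
i=1  r:2·1+1->3  c:3
col: 1 vs 3

buggy=1 correct=3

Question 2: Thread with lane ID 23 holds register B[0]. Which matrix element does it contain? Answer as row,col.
L=23->gid=23>>2=5, tid=23&3=3
[0]->row 3·2+0=6  col gid=5

6,5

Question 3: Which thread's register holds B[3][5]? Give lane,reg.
21,1

c=5⇒gr=5  r=3⇒th=1,odd=1
L=5*4+1=21  i=1=1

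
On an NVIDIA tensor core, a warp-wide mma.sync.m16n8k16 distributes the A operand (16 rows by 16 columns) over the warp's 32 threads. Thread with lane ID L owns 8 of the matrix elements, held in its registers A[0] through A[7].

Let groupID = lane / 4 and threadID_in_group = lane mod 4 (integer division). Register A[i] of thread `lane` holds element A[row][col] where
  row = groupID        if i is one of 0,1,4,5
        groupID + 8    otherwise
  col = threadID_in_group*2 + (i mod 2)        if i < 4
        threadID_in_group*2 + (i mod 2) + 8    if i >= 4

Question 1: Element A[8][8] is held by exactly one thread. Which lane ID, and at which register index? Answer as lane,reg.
0,6

r=8→G=0,rhi=1  c=8→chi=1,T=0,p=0
L=0*4+0=0  i=1*4+1*2+0=6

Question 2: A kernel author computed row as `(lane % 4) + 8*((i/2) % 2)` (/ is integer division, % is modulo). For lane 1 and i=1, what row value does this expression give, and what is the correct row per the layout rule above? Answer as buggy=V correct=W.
`(lane % 4) + 8*((i/2) % 2)`[1,1]=>1
L=1=>grp=1>>2=0, tig=1&3=1
[1]=>row 0+0=0  col 1·2+1+0=3
row: 1 vs 0

buggy=1 correct=0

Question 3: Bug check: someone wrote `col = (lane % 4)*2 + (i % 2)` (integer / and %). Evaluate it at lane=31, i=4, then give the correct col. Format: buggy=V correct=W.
buggy=6 correct=14

`(lane % 4)*2 + (i % 2)`[31,4]->6
31: gid=7,tid=3
[4] (7+0,3*2+0+8) = (7,14)
col: 6 vs 14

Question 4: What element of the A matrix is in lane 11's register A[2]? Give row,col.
lane 11→11/4=2, 11 mod 4=3
i=2  r:2+8→10  c:2·3+0+0→6

10,6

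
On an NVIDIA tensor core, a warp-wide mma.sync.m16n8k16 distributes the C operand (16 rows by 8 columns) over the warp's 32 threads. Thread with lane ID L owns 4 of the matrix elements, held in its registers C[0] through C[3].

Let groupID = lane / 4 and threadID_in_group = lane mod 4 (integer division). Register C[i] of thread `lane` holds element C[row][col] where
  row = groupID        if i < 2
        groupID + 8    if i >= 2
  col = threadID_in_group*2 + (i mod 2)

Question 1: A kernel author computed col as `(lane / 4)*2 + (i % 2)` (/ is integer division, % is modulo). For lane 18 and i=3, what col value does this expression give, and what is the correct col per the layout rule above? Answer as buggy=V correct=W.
buggy=9 correct=5

`(lane / 4)*2 + (i % 2)`[18,3]->9
lane 18->18/4=4, 18 mod 4=2
i=3  r:4+8->12  c:2·2+1->5
col: 9 vs 5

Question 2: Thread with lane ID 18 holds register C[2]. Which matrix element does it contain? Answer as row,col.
18: g=4,t=2
[2] (4+8,2*2+0) = (12,4)

12,4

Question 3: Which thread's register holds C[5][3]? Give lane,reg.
21,1

r=5->g=5,rb=0  c=3->t=1,b0=1
L=5*4+1=21  i=0*2+1=1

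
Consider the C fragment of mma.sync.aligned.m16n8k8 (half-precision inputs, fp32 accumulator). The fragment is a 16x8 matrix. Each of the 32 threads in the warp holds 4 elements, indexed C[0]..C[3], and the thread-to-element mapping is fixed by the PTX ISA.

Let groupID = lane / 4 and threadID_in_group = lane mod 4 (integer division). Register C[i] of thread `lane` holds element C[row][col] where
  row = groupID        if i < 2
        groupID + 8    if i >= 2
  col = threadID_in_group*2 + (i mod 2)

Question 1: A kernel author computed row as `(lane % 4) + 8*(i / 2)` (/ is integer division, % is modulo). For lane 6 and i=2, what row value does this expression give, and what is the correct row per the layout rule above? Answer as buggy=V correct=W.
buggy=10 correct=9

`(lane % 4) + 8*(i / 2)`[6,2]→10
lane 6→6/4=1, 6 mod 4=2
i=2  r:1+8→9  c:2·2+0→4
row: 10 vs 9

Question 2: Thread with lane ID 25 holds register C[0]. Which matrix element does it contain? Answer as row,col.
6,2

lane 25: g=6 (25/4), t=1 (25%4)
i=0: r=6+0=6, c=1*2+0=2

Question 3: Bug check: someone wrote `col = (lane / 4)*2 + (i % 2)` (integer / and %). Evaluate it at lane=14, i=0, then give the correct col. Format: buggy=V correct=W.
`(lane / 4)*2 + (i % 2)`[14,0]=>6
lane 14=>14/4=3, 14 mod 4=2
i=0  r:3+0=>3  c:2·2+0=>4
col: 6 vs 4

buggy=6 correct=4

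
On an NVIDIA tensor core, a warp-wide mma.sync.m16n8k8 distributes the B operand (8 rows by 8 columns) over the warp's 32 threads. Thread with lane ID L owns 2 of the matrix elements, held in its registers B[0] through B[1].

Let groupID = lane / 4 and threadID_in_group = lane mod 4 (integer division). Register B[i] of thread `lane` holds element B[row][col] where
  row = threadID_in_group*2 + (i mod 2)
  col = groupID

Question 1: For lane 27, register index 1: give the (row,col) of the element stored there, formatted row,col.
lane 27: G=6 (27/4), T=3 (27%4)
i=1: r=3*2+1=7, c=G=6

7,6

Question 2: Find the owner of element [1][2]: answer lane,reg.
c:2=>grp=2  r:1=>tig=0,lo=1
L=2*4+0=8  i=1=1

8,1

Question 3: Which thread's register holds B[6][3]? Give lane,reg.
c=3→G=3  r=6→T=3,p=0
L=3*4+3=15  i=0=0

15,0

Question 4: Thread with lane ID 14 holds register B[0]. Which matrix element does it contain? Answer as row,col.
lane 14=>14/4=3, 14 mod 4=2
i=0  r:2·2+0=>4  c:3

4,3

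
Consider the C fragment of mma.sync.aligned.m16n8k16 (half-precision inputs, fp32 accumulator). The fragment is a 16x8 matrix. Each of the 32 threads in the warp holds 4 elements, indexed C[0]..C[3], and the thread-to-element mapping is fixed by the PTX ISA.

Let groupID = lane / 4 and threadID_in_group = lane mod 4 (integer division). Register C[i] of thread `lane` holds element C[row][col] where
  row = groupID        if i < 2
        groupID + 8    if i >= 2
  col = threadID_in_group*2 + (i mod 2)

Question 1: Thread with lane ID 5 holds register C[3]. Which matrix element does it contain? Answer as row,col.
9,3

lane 5: G=1 (5/4), T=1 (5%4)
i=3: r=1+8=9, c=1*2+1=3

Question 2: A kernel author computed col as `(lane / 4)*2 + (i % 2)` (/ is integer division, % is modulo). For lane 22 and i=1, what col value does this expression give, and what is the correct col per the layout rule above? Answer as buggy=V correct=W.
`(lane / 4)*2 + (i % 2)`[22,1]->11
L=22->gid=22>>2=5, tid=22&3=2
[1]->row 5+0=5  col 2·2+1=5
col: 11 vs 5

buggy=11 correct=5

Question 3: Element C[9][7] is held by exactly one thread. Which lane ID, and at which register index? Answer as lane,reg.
7,3

r: 9->gid=1,r8=1  c: 7->tid=3,i&1=1
L=1*4+3=7  i=1*2+1=3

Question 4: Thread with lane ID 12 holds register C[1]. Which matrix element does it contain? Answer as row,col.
3,1

L=12->gid=12>>2=3, tid=12&3=0
[1]->row 3+0=3  col 0·2+1=1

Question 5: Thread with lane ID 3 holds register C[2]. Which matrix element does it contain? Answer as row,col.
8,6

lane 3⇒3/4=0, 3 mod 4=3
i=2  r:0+8⇒8  c:2·3+0⇒6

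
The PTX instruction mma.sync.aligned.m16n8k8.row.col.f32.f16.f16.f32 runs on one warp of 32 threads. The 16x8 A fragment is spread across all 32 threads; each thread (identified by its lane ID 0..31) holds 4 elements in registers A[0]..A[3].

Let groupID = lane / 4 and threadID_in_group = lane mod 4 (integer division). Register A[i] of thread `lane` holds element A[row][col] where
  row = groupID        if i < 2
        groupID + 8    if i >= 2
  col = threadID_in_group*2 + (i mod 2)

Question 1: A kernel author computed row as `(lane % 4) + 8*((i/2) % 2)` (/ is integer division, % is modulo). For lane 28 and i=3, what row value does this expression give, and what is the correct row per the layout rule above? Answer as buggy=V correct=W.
`(lane % 4) + 8*((i/2) % 2)`[28,3]=>8
lane 28: grp=7 (28/4), tig=0 (28%4)
i=3: r=7+8=15, c=0*2+1=1
row: 8 vs 15

buggy=8 correct=15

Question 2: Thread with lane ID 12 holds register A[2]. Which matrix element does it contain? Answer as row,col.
lane 12: gid=3 (12/4), tid=0 (12%4)
i=2: r=3+8=11, c=0*2+0=0

11,0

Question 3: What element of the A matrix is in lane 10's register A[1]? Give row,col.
2,5

lane 10: gr=2 (10/4), th=2 (10%4)
i=1: r=2+0=2, c=2*2+1=5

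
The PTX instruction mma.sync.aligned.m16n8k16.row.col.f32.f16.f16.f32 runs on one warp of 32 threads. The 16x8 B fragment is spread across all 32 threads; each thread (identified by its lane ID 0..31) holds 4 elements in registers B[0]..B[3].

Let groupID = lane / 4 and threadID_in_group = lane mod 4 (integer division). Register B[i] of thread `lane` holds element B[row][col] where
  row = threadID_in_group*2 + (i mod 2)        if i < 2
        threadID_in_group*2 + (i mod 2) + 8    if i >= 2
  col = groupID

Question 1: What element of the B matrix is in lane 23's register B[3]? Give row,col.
15,5

23: g=5,t=3
[3] (3*2+1+8,5) = (15,5)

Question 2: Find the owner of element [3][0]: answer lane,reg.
1,1

c=0⇒gr=0  r=3⇒Rb=0,th=1,odd=1
L=0*4+1=1  i=0*2+1=1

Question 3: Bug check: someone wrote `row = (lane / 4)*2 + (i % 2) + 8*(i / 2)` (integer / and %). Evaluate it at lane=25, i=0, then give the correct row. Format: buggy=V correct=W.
buggy=12 correct=2

`(lane / 4)*2 + (i % 2) + 8*(i / 2)`[25,0]->12
25: g=6,t=1
[0] (1*2+0+0,6) = (2,6)
row: 12 vs 2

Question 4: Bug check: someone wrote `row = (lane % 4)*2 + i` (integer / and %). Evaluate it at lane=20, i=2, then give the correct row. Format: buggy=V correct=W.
`(lane % 4)*2 + i`[20,2]⇒2
lane 20: gr=5 (20/4), th=0 (20%4)
i=2: r=0*2+0+8=8, c=gr=5
row: 2 vs 8

buggy=2 correct=8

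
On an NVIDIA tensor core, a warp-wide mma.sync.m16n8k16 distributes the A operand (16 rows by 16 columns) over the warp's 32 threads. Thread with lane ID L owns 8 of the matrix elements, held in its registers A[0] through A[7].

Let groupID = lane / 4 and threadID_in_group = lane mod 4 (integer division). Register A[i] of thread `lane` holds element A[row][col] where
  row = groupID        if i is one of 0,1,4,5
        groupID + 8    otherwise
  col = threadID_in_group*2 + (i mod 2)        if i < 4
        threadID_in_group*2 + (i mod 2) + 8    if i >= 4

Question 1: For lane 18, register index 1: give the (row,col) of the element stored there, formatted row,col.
4,5

18: G=4,T=2
[1] (4+0,2*2+1+0) = (4,5)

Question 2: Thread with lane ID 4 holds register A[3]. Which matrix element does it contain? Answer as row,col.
L=4⇒gr=4>>2=1, th=4&3=0
[3]⇒row 1+8=9  col 0·2+1+0=1

9,1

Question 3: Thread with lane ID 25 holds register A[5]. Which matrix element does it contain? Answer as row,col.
lane 25⇒25/4=6, 25 mod 4=1
i=5  r:6+0⇒6  c:2·1+1+8⇒11

6,11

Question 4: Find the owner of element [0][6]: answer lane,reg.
r:0=>grp=0,rB=0  c:6=>cB=0,tig=3,lo=0
L=0*4+3=3  i=0*4+0*2+0=0

3,0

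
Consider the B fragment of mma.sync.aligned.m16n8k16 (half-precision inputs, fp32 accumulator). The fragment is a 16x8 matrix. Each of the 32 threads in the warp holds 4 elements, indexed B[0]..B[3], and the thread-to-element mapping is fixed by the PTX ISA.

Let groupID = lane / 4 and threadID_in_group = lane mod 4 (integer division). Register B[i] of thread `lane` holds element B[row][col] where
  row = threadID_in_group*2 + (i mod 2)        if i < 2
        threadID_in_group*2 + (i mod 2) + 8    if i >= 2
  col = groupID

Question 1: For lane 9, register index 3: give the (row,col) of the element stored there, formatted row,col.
lane 9: g=2 (9/4), t=1 (9%4)
i=3: r=1*2+1+8=11, c=g=2

11,2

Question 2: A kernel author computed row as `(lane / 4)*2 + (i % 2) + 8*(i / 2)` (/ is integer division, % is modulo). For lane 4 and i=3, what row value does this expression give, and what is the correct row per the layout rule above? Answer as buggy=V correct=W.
`(lane / 4)*2 + (i % 2) + 8*(i / 2)`[4,3]=>11
4: grp=1,tig=0
[3] (0*2+1+8,1) = (9,1)
row: 11 vs 9

buggy=11 correct=9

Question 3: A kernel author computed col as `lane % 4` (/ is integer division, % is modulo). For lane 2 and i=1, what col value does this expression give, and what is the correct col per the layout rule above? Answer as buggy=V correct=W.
buggy=2 correct=0

`lane % 4`[2,1]⇒2
2: gr=0,th=2
[1] (2*2+1+0,0) = (5,0)
col: 2 vs 0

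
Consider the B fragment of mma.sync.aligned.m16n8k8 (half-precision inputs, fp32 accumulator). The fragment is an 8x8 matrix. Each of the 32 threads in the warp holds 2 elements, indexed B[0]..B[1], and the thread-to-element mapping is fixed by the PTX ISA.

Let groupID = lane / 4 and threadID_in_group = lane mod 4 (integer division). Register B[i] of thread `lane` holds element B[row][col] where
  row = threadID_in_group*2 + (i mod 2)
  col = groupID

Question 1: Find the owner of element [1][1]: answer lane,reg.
c: 1->gid=1  r: 1->tid=0,i&1=1
L=1*4+0=4  i=1=1

4,1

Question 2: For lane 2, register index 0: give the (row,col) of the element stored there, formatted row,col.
2: G=0,T=2
[0] (2*2+0,0) = (4,0)

4,0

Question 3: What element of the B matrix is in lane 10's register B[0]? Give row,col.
lane 10: grp=2 (10/4), tig=2 (10%4)
i=0: r=2*2+0=4, c=grp=2

4,2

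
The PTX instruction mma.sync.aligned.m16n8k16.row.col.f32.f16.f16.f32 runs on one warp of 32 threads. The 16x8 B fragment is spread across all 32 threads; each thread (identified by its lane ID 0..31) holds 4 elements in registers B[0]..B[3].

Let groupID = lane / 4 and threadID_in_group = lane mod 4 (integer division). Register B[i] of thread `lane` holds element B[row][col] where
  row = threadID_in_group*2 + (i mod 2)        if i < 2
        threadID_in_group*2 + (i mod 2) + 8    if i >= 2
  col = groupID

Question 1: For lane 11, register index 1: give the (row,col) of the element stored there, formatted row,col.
11: grp=2,tig=3
[1] (3*2+1+0,2) = (7,2)

7,2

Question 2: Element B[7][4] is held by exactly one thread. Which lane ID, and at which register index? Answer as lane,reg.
c:4=>grp=4  r:7=>rB=0,tig=3,lo=1
L=4*4+3=19  i=0*2+1=1

19,1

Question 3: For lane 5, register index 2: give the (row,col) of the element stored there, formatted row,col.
lane 5=>5/4=1, 5 mod 4=1
i=2  r:2·1+0+8=>10  c:1

10,1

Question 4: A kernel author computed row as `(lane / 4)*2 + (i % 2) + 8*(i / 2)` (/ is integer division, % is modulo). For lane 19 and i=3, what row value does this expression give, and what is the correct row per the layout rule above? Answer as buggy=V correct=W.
`(lane / 4)*2 + (i % 2) + 8*(i / 2)`[19,3]→17
lane 19: G=4 (19/4), T=3 (19%4)
i=3: r=3*2+1+8=15, c=G=4
row: 17 vs 15

buggy=17 correct=15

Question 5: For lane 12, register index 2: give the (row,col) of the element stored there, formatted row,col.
8,3

lane 12: G=3 (12/4), T=0 (12%4)
i=2: r=0*2+0+8=8, c=G=3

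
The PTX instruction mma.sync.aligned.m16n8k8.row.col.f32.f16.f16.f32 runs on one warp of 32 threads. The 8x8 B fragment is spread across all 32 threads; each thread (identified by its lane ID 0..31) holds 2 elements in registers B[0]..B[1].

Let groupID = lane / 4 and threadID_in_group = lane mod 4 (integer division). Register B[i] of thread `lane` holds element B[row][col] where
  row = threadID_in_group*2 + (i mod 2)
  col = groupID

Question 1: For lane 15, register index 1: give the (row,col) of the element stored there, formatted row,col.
lane 15: grp=3 (15/4), tig=3 (15%4)
i=1: r=3*2+1=7, c=grp=3

7,3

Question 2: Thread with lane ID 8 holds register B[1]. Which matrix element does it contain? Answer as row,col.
1,2

lane 8⇒8/4=2, 8 mod 4=0
i=1  r:2·0+1⇒1  c:2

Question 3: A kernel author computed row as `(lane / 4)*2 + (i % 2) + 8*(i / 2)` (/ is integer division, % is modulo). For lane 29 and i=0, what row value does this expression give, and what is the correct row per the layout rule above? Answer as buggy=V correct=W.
buggy=14 correct=2

`(lane / 4)*2 + (i % 2) + 8*(i / 2)`[29,0]⇒14
L=29⇒gr=29>>2=7, th=29&3=1
[0]⇒row 1·2+0=2  col gr=7
row: 14 vs 2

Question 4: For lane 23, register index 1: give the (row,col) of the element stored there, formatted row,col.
lane 23: g=5 (23/4), t=3 (23%4)
i=1: r=3*2+1=7, c=g=5

7,5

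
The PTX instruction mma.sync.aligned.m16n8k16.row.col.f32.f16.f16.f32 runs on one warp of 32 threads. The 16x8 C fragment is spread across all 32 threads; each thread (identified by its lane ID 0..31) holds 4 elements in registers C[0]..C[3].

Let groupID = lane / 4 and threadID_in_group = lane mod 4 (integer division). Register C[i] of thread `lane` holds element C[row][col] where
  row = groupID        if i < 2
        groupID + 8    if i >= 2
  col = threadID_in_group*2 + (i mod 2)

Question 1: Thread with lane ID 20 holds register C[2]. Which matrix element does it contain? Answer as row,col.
13,0

L=20->g=20>>2=5, t=20&3=0
[2]->row 5+8=13  col 0·2+0=0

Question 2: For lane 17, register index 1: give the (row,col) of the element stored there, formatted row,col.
4,3

17: grp=4,tig=1
[1] (4+0,1*2+1) = (4,3)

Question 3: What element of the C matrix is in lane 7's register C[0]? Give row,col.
lane 7=>7/4=1, 7 mod 4=3
i=0  r:1+0=>1  c:2·3+0=>6

1,6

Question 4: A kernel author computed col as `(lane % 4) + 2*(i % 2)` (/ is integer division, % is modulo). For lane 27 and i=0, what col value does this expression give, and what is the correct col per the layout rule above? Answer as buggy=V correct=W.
buggy=3 correct=6

`(lane % 4) + 2*(i % 2)`[27,0]→3
27: G=6,T=3
[0] (6+0,3*2+0) = (6,6)
col: 3 vs 6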